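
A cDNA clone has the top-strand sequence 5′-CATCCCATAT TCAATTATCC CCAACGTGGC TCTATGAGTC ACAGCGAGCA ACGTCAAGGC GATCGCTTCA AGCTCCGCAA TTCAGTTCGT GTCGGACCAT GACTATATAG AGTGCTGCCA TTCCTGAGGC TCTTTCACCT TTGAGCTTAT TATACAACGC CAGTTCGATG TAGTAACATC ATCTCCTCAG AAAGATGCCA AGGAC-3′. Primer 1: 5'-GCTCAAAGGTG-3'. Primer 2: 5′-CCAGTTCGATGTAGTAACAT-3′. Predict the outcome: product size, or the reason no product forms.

No product — the primers' 3' ends point away from each other.

Primer 1 (GCTCAAAGGTG) has reverse complement CACCTTTGAGC, which matches the top strand at positions 136–146; primer 1 anneals to the top strand there with its 3' end pointing upstream toward position 136.
Primer 2 (CCAGTTCGATGTAGTAACAT) matches the top strand directly at positions 160–179; it anneals to the bottom strand with its 3' end pointing downstream toward position 179.
The 3' ends diverge (primer 1 extends toward position 1, primer 2 toward position 205), so the primers never converge on a shared product.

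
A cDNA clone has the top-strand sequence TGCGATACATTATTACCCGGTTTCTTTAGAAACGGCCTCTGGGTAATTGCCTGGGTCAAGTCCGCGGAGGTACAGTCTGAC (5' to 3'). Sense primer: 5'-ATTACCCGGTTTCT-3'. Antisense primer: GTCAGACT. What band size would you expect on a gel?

70 bp

The forward primer matches the template at positions 12–25.
The reverse primer's reverse complement is AGTCTGAC, which matches the template at positions 74–81.
The product runs from position 12 to position 81, so its length is 81 − 12 + 1 = 70 bp.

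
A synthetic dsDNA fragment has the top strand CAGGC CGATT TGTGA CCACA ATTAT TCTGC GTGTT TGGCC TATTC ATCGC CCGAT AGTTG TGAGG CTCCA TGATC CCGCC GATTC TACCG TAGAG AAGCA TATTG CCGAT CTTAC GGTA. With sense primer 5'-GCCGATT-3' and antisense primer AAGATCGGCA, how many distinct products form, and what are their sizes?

The forward primer GCCGATT matches the top strand at positions 4–10, 78–84.
The reverse primer's reverse complement is TGCCGATCTT, matching at positions 104–113.
Each forward site pairs with the reverse site to give a product ending at position 113: sizes 110, 36 bp.

Two products: 110 bp, 36 bp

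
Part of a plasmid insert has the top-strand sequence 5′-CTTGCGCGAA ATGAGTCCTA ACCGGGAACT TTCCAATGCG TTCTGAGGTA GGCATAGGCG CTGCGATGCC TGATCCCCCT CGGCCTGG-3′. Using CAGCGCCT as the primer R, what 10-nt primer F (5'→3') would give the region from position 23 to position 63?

5'-CGGGAACTTT-3'

The reverse primer's reverse complement AGGCGCTG matches the template at positions 56–63; the product starts at position 23.
The forward primer is identical to the top strand over positions 23–32: CGGGAACTTT.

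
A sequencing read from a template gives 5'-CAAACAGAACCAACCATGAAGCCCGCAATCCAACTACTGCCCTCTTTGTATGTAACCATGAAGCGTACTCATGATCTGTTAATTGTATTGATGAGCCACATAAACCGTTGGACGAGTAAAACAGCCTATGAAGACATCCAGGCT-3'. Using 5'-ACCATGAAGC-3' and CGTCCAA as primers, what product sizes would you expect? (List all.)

102 bp, 60 bp

The forward primer ACCATGAAGC matches the top strand at positions 13–22, 55–64.
The reverse primer's reverse complement is TTGGACG, matching at positions 108–114.
Each forward site pairs with the reverse site to give a product ending at position 114: sizes 102, 60 bp.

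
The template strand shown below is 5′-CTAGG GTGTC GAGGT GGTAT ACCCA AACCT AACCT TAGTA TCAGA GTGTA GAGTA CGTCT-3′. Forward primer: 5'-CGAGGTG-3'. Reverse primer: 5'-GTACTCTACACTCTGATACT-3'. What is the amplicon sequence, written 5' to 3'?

5'-CGAGGTGGTATACCCAAACCTAACCTTAGTATCAGAGTGTAGAGTAC-3'

Scanning the template, CGAGGTG occurs at positions 10–16; this primer anneals to the bottom strand there with its 3' end pointing downstream.
Reverse complement of the reverse primer: AGTATCAGAGTGTAGAGTAC. This occurs on the top strand at positions 37–56.
The product is the template from position 10 through 56 (47 bp).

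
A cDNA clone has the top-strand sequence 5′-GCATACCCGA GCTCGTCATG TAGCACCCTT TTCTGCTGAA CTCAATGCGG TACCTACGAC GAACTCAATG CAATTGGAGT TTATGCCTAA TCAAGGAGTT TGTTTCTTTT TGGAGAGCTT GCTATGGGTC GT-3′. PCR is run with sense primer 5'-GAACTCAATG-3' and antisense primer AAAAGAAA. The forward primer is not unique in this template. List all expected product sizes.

The forward primer GAACTCAATG matches the top strand at positions 38–47, 61–70.
The reverse primer's reverse complement is TTTCTTTT, matching at positions 103–110.
Each forward site pairs with the reverse site to give a product ending at position 110: sizes 73, 50 bp.

73 bp, 50 bp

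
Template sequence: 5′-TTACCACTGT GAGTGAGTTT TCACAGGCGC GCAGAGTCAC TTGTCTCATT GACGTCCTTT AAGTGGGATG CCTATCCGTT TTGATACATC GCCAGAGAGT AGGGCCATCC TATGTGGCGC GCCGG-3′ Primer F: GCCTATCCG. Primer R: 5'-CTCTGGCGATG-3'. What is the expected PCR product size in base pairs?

Forward primer GCCTATCCG is found on the top strand at positions 70–78.
Taking the reverse complement of CTCTGGCGATG gives CATCGCCAGAG, found at positions 87–97 on the template; the primer anneals here to the top strand with its 3' end pointing upstream.
Product length = (reverse-primer end) − (forward-primer start) + 1 = 97 − 70 + 1 = 28 bp.

28 bp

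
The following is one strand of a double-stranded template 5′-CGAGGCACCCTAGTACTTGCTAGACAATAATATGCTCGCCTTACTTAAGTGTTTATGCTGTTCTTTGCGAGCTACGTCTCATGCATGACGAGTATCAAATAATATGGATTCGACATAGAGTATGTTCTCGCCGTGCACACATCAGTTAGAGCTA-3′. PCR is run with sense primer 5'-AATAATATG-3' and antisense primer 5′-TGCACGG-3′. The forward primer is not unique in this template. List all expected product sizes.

The forward primer AATAATATG matches the top strand at positions 26–34, 98–106.
The reverse primer's reverse complement is CCGTGCA, matching at positions 131–137.
Each forward site pairs with the reverse site to give a product ending at position 137: sizes 112, 40 bp.

112 bp, 40 bp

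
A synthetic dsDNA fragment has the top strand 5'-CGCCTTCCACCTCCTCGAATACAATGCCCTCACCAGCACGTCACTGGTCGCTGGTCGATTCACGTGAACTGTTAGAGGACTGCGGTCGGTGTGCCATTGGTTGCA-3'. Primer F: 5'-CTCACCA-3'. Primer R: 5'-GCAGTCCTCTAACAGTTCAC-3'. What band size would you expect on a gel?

Forward primer CTCACCA is found on the top strand at positions 29–35.
Reverse complement of the reverse primer: GTGAACTGTTAGAGGACTGC. This occurs on the top strand at positions 64–83.
The product runs from position 29 to position 83, so its length is 83 − 29 + 1 = 55 bp.

55 bp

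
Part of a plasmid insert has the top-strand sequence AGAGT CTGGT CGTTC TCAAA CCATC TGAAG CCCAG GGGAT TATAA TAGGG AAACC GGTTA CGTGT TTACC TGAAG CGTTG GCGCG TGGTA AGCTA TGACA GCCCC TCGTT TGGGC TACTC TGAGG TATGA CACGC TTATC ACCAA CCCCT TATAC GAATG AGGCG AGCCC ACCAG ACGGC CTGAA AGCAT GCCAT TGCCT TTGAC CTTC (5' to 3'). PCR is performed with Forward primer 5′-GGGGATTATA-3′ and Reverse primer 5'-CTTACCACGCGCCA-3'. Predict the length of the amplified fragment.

58 bp

Forward primer GGGGATTATA is found on the top strand at positions 35–44.
Reverse complement of the reverse primer: TGGCGCGTGGTAAG. This occurs on the top strand at positions 79–92.
Product length = (reverse-primer end) − (forward-primer start) + 1 = 92 − 35 + 1 = 58 bp.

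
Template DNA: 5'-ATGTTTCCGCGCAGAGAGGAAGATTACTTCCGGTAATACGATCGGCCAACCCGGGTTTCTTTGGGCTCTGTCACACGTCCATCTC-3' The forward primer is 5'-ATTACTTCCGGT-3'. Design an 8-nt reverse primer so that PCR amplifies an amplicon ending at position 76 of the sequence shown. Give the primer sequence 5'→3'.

5'-GTGTGACA-3'

The forward primer binds at positions 23–34; the product's 3' end on the top strand is position 76.
The reverse primer anneals to the top strand over positions 69–76, i.e. to TGTCACAC.
Its sequence written 5'→3' is the reverse complement: GTGTGACA.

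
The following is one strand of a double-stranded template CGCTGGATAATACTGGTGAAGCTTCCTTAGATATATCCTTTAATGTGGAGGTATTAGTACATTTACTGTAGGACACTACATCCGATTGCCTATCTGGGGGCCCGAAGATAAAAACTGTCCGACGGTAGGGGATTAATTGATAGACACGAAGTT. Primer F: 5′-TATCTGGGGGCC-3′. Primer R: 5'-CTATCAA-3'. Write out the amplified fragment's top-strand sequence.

Forward primer TATCTGGGGGCC is found on the top strand at positions 91–102.
Taking the reverse complement of CTATCAA gives TTGATAG, found at positions 137–143 on the template; the primer anneals here to the top strand with its 3' end pointing upstream.
The product is the template from position 91 through 143 (53 bp).

5'-TATCTGGGGGCCCGAAGATAAAAACTGTCCGACGGTAGGGGATTAATTGATAG-3'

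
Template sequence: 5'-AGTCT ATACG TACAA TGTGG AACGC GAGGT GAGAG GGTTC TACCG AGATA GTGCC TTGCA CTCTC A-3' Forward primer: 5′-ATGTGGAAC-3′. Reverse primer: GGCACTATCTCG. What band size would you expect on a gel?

41 bp

Forward primer ATGTGGAAC is found on the top strand at positions 15–23.
The reverse primer's reverse complement is CGAGATAGTGCC, which matches the template at positions 44–55.
Product length = (reverse-primer end) − (forward-primer start) + 1 = 55 − 15 + 1 = 41 bp.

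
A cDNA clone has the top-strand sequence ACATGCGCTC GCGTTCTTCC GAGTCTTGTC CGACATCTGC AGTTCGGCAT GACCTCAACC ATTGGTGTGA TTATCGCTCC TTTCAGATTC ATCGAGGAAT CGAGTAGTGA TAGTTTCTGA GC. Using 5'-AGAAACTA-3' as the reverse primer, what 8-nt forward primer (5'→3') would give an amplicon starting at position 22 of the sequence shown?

The reverse primer's reverse complement TAGTTTCT matches the template at positions 111–118; the product starts at position 22.
The forward primer is identical to the top strand over positions 22–29: AGTCTTGT.

5'-AGTCTTGT-3'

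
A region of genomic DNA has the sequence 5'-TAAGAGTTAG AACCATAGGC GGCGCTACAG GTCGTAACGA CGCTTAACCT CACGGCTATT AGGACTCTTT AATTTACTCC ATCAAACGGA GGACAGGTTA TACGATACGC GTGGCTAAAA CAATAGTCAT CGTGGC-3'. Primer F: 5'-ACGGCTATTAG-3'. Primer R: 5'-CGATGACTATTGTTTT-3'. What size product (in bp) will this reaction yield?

Scanning the template, ACGGCTATTAG occurs at positions 52–62; this primer anneals to the bottom strand there with its 3' end pointing downstream.
Reverse complement of the reverse primer: AAAACAATAGTCATCG. This occurs on the top strand at positions 117–132.
The product runs from position 52 to position 132, so its length is 132 − 52 + 1 = 81 bp.

81 bp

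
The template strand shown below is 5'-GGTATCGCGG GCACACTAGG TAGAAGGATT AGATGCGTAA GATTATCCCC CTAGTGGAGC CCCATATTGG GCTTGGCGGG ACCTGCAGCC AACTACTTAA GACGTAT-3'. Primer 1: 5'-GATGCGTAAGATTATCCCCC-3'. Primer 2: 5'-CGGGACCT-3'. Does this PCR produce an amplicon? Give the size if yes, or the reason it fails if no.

No product — both primers anneal to the same strand and extend in the same direction.

Primer 1 (GATGCGTAAGATTATCCCCC) matches the top strand at positions 32–51 (3' end points downstream).
Primer 2 (CGGGACCT) also matches the top strand directly, at positions 77–84 — its reverse complement AGGTCCCG is not present.
Both primers anneal to the bottom strand with 3' ends pointing the same way, so neither can prime synthesis back toward the other.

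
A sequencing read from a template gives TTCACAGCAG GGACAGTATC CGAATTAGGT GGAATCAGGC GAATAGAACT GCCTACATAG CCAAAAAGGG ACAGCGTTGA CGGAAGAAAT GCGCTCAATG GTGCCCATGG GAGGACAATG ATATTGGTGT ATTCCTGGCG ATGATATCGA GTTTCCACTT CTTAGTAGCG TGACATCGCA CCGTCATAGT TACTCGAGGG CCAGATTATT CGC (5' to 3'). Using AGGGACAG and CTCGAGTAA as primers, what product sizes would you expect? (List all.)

The forward primer AGGGACAG matches the top strand at positions 9–16, 67–74.
The reverse primer's reverse complement is TTACTCGAG, matching at positions 190–198.
Each forward site pairs with the reverse site to give a product ending at position 198: sizes 190, 132 bp.

190 bp, 132 bp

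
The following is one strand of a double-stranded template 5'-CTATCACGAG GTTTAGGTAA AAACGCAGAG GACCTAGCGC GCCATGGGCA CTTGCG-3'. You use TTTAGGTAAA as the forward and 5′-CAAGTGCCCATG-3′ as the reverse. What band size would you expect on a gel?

43 bp

Forward primer TTTAGGTAAA is found on the top strand at positions 12–21.
The reverse primer's reverse complement is CATGGGCACTTG, which matches the template at positions 43–54.
Product length = (reverse-primer end) − (forward-primer start) + 1 = 54 − 12 + 1 = 43 bp.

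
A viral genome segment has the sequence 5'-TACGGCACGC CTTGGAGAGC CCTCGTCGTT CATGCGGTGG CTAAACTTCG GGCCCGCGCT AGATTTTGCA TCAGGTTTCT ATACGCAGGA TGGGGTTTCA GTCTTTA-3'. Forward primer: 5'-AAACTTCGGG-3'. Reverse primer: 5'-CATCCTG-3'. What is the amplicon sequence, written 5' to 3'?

The forward primer matches the template at positions 43–52.
The reverse primer's reverse complement is CAGGATG, which matches the template at positions 86–92.
The product is the template from position 43 through 92 (50 bp).

5'-AAACTTCGGGCCCGCGCTAGATTTTGCATCAGGTTTCTATACGCAGGATG-3'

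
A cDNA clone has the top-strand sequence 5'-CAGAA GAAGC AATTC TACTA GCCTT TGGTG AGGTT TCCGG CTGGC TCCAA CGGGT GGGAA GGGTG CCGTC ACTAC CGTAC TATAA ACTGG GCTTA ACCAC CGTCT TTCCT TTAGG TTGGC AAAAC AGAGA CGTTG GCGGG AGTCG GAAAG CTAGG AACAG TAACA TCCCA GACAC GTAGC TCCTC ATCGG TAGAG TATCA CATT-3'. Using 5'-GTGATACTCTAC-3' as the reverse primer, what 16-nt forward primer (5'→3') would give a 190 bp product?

The reverse primer's reverse complement GTAGAGTATCAC matches the template at positions 190–201, so the product ends at position 201.
A 190 bp product then starts at position 201 − 190 + 1 = 12.
The forward primer is identical to the top strand there: ATTCTACTAGCCTTTG.

5'-ATTCTACTAGCCTTTG-3'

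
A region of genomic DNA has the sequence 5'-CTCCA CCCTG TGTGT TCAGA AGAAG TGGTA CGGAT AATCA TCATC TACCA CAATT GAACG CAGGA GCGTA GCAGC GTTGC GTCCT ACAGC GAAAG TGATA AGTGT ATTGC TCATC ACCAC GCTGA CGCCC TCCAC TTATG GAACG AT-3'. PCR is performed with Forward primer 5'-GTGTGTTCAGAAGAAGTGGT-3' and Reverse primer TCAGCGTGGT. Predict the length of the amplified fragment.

116 bp

Scanning the template, GTGTGTTCAGAAGAAGTGGT occurs at positions 10–29; this primer anneals to the bottom strand there with its 3' end pointing downstream.
The reverse primer's reverse complement is ACCACGCTGA, which matches the template at positions 116–125.
The product runs from position 10 to position 125, so its length is 125 − 10 + 1 = 116 bp.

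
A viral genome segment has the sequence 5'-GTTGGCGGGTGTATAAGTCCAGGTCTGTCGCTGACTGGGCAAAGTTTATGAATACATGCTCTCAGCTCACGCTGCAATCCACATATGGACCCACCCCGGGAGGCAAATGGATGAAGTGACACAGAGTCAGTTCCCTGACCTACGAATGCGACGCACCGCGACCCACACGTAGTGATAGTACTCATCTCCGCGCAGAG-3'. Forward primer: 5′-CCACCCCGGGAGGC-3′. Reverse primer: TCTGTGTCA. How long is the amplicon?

35 bp

The forward primer matches the template at positions 91–104.
Reverse complement of the reverse primer: TGACACAGA. This occurs on the top strand at positions 117–125.
Product length = (reverse-primer end) − (forward-primer start) + 1 = 125 − 91 + 1 = 35 bp.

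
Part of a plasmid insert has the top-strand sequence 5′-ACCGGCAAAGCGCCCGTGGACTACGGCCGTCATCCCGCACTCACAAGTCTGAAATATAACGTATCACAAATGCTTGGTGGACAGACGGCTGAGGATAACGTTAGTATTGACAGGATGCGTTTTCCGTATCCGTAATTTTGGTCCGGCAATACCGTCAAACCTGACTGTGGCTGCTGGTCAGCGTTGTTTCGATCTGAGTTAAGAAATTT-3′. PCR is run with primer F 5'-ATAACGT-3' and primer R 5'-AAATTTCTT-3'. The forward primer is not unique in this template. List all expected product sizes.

154 bp, 115 bp

The forward primer ATAACGT matches the top strand at positions 56–62, 95–101.
The reverse primer's reverse complement is AAGAAATTT, matching at positions 201–209.
Each forward site pairs with the reverse site to give a product ending at position 209: sizes 154, 115 bp.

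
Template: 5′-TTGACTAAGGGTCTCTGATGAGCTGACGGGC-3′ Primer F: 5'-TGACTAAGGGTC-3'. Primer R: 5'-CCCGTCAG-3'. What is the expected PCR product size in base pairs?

Forward primer TGACTAAGGGTC is found on the top strand at positions 2–13.
The reverse primer's reverse complement is CTGACGGG, which matches the template at positions 23–30.
Product length = (reverse-primer end) − (forward-primer start) + 1 = 30 − 2 + 1 = 29 bp.

29 bp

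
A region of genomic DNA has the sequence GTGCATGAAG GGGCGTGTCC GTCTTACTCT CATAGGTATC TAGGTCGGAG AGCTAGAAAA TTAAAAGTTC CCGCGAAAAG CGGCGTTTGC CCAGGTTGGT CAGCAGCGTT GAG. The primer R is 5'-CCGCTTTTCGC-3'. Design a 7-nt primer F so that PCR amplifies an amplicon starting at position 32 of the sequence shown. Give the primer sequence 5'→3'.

The reverse primer's reverse complement GCGAAAAGCGG matches the template at positions 73–83; the product starts at position 32.
The forward primer is identical to the top strand over positions 32–38: ATAGGTA.

5'-ATAGGTA-3'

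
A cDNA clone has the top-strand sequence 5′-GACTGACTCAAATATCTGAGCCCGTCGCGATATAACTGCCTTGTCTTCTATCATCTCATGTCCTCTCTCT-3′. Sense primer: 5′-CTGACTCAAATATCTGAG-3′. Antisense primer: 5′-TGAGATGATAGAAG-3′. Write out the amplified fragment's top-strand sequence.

The forward primer matches the template at positions 3–20.
Taking the reverse complement of TGAGATGATAGAAG gives CTTCTATCATCTCA, found at positions 45–58 on the template; the primer anneals here to the top strand with its 3' end pointing upstream.
The product is the template from position 3 through 58 (56 bp).

5'-CTGACTCAAATATCTGAGCCCGTCGCGATATAACTGCCTTGTCTTCTATCATCTCA-3'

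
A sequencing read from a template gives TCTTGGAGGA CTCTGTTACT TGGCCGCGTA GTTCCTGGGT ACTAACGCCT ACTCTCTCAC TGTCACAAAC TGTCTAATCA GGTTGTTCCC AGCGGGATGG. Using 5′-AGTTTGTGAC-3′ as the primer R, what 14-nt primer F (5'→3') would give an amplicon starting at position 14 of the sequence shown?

5'-TGTTACTTGGCCGC-3'

The reverse primer's reverse complement GTCACAAACT matches the template at positions 62–71; the product starts at position 14.
The forward primer is identical to the top strand over positions 14–27: TGTTACTTGGCCGC.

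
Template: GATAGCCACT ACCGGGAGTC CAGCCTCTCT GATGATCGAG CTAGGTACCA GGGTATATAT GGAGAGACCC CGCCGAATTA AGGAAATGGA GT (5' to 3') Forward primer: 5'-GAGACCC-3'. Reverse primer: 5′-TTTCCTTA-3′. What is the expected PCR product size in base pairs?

Scanning the template, GAGACCC occurs at positions 64–70; this primer anneals to the bottom strand there with its 3' end pointing downstream.
The reverse primer's reverse complement is TAAGGAAA, which matches the template at positions 79–86.
Amplicon spans positions 64–86: 23 bp.

23 bp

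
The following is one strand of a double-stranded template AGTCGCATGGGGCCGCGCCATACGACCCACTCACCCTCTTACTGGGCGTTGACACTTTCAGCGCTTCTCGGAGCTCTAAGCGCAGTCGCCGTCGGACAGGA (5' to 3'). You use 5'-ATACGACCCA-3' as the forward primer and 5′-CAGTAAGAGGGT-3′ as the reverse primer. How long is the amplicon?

The forward primer matches the template at positions 20–29.
The reverse primer's reverse complement is ACCCTCTTACTG, which matches the template at positions 33–44.
Product length = (reverse-primer end) − (forward-primer start) + 1 = 44 − 20 + 1 = 25 bp.

25 bp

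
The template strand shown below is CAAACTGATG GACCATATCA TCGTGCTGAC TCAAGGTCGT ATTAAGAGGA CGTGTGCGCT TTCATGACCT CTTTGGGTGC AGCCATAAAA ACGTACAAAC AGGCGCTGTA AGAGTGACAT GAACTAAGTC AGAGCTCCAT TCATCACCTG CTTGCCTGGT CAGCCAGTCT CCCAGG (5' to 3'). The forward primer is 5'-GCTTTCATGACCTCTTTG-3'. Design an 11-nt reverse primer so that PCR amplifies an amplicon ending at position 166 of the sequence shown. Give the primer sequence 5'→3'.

5'-TGGCTGACCAG-3'

The forward primer binds at positions 58–75; the product's 3' end on the top strand is position 166.
The reverse primer anneals to the top strand over positions 156–166, i.e. to CTGGTCAGCCA.
Its sequence written 5'→3' is the reverse complement: TGGCTGACCAG.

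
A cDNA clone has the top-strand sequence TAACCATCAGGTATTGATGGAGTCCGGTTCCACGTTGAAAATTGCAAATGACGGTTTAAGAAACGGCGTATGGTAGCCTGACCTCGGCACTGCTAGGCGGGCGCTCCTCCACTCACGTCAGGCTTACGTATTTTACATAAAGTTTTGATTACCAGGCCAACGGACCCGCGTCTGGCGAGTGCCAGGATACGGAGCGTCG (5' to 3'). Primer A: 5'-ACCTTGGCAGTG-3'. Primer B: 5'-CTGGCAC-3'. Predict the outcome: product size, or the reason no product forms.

No product — primer A has no binding site in the template.

Primer A (ACCTTGGCAGTG) does not match the top strand, and its reverse complement CACTGCCAAGGT does not match either.
With no annealing site for primer A, no amplification occurs.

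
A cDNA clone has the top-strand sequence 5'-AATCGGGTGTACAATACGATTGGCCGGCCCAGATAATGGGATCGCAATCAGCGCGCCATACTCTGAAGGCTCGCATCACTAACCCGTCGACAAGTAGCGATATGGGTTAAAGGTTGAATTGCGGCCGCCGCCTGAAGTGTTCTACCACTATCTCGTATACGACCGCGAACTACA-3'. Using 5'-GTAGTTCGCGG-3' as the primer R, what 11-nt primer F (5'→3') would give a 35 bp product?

The reverse primer's reverse complement CCGCGAACTAC matches the template at positions 163–173, so the product ends at position 173.
A 35 bp product then starts at position 173 − 35 + 1 = 139.
The forward primer is identical to the top strand there: GTTCTACCACT.

5'-GTTCTACCACT-3'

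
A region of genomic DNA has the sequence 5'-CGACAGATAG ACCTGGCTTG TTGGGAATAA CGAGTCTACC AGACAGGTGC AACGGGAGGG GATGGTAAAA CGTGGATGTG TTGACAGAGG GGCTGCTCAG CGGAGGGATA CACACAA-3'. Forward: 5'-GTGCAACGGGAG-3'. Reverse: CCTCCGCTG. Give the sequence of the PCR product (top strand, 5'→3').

5'-GTGCAACGGGAGGGGATGGTAAAACGTGGATGTGTTGACAGAGGGGCTGCTCAGCGGAGG-3'

The forward primer matches the template at positions 47–58.
The reverse primer's reverse complement is CAGCGGAGG, which matches the template at positions 98–106.
The product is the template from position 47 through 106 (60 bp).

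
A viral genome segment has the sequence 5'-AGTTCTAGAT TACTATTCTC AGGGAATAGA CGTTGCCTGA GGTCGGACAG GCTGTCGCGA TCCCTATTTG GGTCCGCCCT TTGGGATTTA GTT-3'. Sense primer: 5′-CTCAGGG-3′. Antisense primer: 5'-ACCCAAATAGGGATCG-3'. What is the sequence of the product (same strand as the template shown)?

Scanning the template, CTCAGGG occurs at positions 18–24; this primer anneals to the bottom strand there with its 3' end pointing downstream.
The reverse primer's reverse complement is CGATCCCTATTTGGGT, which matches the template at positions 58–73.
The product is the template from position 18 through 73 (56 bp).

5'-CTCAGGGAATAGACGTTGCCTGAGGTCGGACAGGCTGTCGCGATCCCTATTTGGGT-3'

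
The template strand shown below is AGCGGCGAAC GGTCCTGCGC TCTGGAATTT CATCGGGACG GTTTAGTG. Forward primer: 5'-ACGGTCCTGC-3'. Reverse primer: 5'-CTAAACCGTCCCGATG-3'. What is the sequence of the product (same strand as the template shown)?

Forward primer ACGGTCCTGC is found on the top strand at positions 9–18.
The reverse primer's reverse complement is CATCGGGACGGTTTAG, which matches the template at positions 31–46.
The product is the template from position 9 through 46 (38 bp).

5'-ACGGTCCTGCGCTCTGGAATTTCATCGGGACGGTTTAG-3'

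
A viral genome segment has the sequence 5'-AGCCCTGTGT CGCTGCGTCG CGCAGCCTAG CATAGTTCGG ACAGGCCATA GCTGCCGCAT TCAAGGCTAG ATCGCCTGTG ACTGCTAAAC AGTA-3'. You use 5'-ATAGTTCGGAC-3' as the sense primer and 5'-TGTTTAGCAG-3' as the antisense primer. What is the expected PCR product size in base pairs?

60 bp

Scanning the template, ATAGTTCGGAC occurs at positions 32–42; this primer anneals to the bottom strand there with its 3' end pointing downstream.
Reverse complement of the reverse primer: CTGCTAAACA. This occurs on the top strand at positions 82–91.
The product runs from position 32 to position 91, so its length is 91 − 32 + 1 = 60 bp.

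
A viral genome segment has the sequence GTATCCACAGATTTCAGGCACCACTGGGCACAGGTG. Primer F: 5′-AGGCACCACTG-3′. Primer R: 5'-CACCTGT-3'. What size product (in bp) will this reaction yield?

The forward primer matches the template at positions 16–26.
Taking the reverse complement of CACCTGT gives ACAGGTG, found at positions 30–36 on the template; the primer anneals here to the top strand with its 3' end pointing upstream.
Product length = (reverse-primer end) − (forward-primer start) + 1 = 36 − 16 + 1 = 21 bp.

21 bp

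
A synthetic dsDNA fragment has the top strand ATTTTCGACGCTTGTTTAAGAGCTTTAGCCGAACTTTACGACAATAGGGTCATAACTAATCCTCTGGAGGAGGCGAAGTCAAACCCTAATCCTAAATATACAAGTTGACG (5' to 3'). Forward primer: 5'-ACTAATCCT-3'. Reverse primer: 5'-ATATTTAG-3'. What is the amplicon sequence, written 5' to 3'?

5'-ACTAATCCTCTGGAGGAGGCGAAGTCAAACCCTAATCCTAAATAT-3'

The forward primer matches the template at positions 55–63.
The reverse primer's reverse complement is CTAAATAT, which matches the template at positions 92–99.
The product is the template from position 55 through 99 (45 bp).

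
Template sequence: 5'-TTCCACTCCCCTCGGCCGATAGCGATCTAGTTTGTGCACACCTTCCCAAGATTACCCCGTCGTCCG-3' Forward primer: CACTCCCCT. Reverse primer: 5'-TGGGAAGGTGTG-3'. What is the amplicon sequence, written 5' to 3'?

5'-CACTCCCCTCGGCCGATAGCGATCTAGTTTGTGCACACCTTCCCA-3'

Forward primer CACTCCCCT is found on the top strand at positions 4–12.
Taking the reverse complement of TGGGAAGGTGTG gives CACACCTTCCCA, found at positions 37–48 on the template; the primer anneals here to the top strand with its 3' end pointing upstream.
The product is the template from position 4 through 48 (45 bp).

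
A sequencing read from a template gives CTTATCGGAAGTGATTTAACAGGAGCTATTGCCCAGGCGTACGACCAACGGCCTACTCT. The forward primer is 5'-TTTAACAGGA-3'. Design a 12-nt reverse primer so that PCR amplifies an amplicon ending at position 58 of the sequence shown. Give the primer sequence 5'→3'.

The forward primer binds at positions 15–24; the product's 3' end on the top strand is position 58.
The reverse primer anneals to the top strand over positions 47–58, i.e. to AACGGCCTACTC.
Its sequence written 5'→3' is the reverse complement: GAGTAGGCCGTT.

5'-GAGTAGGCCGTT-3'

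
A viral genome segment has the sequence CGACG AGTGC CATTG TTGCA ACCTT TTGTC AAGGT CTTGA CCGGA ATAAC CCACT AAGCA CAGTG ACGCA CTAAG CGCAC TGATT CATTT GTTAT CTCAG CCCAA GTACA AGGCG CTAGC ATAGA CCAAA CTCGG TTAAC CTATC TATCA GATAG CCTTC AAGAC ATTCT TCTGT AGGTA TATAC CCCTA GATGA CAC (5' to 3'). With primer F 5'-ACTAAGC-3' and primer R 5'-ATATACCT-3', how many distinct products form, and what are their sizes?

The forward primer ACTAAGC matches the top strand at positions 53–59, 70–76.
The reverse primer's reverse complement is AGGTATAT, matching at positions 176–183.
Each forward site pairs with the reverse site to give a product ending at position 183: sizes 131, 114 bp.

Two products: 131 bp, 114 bp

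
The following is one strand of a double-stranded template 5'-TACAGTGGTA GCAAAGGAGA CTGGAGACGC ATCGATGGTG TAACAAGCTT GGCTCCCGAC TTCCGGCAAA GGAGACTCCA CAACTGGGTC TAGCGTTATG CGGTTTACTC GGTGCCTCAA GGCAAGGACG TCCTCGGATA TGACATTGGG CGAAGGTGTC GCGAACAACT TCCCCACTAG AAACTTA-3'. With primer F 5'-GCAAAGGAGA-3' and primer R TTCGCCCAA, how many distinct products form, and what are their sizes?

Two products: 144 bp, 89 bp

The forward primer GCAAAGGAGA matches the top strand at positions 11–20, 66–75.
The reverse primer's reverse complement is TTGGGCGAA, matching at positions 146–154.
Each forward site pairs with the reverse site to give a product ending at position 154: sizes 144, 89 bp.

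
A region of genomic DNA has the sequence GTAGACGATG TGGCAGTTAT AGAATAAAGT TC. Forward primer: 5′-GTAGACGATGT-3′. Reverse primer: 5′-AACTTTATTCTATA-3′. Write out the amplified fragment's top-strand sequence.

The forward primer matches the template at positions 1–11.
Taking the reverse complement of AACTTTATTCTATA gives TATAGAATAAAGTT, found at positions 18–31 on the template; the primer anneals here to the top strand with its 3' end pointing upstream.
The product is the template from position 1 through 31 (31 bp).

5'-GTAGACGATGTGGCAGTTATAGAATAAAGTT-3'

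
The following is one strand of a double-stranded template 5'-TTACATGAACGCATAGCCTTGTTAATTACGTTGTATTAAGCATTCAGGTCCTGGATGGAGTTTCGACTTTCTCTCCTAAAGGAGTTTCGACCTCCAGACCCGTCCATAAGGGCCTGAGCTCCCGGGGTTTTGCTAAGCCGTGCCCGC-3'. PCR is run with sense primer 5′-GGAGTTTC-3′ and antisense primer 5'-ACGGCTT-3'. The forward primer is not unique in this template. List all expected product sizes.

The forward primer GGAGTTTC matches the top strand at positions 57–64, 81–88.
The reverse primer's reverse complement is AAGCCGT, matching at positions 135–141.
Each forward site pairs with the reverse site to give a product ending at position 141: sizes 85, 61 bp.

85 bp, 61 bp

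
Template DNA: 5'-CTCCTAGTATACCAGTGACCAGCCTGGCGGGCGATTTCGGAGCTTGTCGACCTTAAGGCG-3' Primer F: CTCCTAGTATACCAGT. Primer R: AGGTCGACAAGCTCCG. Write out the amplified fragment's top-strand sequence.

The forward primer matches the template at positions 1–16.
Taking the reverse complement of AGGTCGACAAGCTCCG gives CGGAGCTTGTCGACCT, found at positions 38–53 on the template; the primer anneals here to the top strand with its 3' end pointing upstream.
The product is the template from position 1 through 53 (53 bp).

5'-CTCCTAGTATACCAGTGACCAGCCTGGCGGGCGATTTCGGAGCTTGTCGACCT-3'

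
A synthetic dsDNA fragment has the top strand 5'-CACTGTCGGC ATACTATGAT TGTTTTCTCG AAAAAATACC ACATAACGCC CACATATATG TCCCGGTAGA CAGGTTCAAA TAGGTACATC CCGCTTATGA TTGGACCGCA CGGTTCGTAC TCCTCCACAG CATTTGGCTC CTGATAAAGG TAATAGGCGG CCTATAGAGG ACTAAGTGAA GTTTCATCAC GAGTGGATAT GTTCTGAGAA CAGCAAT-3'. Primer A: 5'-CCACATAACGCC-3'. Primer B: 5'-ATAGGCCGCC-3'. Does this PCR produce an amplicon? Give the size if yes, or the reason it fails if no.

Primer A (CCACATAACGCC) matches the top strand at positions 39–50; it acts as a forward primer.
Primer B's reverse complement is GGCGGCCTAT, matching the top strand at positions 156–165; it acts as a reverse primer.
The 3' ends face each other across positions 39–165, giving a 127 bp product.

Yes — a 127 bp product.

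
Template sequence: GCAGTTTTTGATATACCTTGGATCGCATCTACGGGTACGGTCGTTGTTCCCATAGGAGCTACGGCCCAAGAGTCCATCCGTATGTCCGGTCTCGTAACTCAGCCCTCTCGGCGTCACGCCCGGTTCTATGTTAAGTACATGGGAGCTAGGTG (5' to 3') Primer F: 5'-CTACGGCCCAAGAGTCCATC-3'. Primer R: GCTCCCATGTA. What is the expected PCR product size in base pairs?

88 bp

The forward primer matches the template at positions 59–78.
The reverse primer's reverse complement is TACATGGGAGC, which matches the template at positions 136–146.
Amplicon spans positions 59–146: 88 bp.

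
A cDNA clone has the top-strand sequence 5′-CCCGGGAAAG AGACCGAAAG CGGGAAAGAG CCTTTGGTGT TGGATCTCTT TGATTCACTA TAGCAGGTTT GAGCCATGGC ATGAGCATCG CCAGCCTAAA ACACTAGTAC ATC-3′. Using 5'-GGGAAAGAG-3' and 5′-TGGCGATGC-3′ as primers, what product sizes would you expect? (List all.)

90 bp, 72 bp

The forward primer GGGAAAGAG matches the top strand at positions 4–12, 22–30.
The reverse primer's reverse complement is GCATCGCCA, matching at positions 85–93.
Each forward site pairs with the reverse site to give a product ending at position 93: sizes 90, 72 bp.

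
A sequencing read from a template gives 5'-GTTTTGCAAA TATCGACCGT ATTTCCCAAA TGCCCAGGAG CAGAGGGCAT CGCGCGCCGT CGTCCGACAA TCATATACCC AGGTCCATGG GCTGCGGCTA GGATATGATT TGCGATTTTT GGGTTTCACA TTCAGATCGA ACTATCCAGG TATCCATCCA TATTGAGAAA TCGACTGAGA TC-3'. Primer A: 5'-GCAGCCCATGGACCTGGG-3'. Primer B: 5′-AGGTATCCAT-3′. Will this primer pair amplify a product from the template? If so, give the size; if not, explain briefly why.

Primer A (GCAGCCCATGGACCTGGG) has reverse complement CCCAGGTCCATGGGCTGC, which matches the top strand at positions 78–95; primer A anneals to the top strand there with its 3' end pointing upstream toward position 78.
Primer B (AGGTATCCAT) matches the top strand directly at positions 148–157; it anneals to the bottom strand with its 3' end pointing downstream toward position 157.
The 3' ends diverge (primer A extends toward position 1, primer B toward position 182), so the primers never converge on a shared product.

No product — the primers' 3' ends point away from each other.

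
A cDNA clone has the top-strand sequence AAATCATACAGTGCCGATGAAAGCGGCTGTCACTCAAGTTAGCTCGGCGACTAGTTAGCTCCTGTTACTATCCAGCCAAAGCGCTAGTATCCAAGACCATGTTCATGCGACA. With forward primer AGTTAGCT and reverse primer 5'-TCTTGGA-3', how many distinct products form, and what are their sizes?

Two products: 60 bp, 44 bp

The forward primer AGTTAGCT matches the top strand at positions 37–44, 53–60.
The reverse primer's reverse complement is TCCAAGA, matching at positions 90–96.
Each forward site pairs with the reverse site to give a product ending at position 96: sizes 60, 44 bp.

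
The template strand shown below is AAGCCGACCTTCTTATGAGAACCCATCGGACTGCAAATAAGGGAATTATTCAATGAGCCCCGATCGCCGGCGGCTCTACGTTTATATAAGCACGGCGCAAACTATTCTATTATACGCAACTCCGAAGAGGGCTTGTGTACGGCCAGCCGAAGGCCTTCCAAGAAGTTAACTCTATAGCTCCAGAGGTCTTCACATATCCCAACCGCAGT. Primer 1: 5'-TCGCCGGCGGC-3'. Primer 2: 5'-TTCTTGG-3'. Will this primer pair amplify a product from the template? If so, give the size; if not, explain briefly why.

Yes — a 101 bp product.

Primer 1 (TCGCCGGCGGC) matches the top strand at positions 64–74; it acts as a forward primer.
Primer 2's reverse complement is CCAAGAA, matching the top strand at positions 158–164; it acts as a reverse primer.
The 3' ends face each other across positions 64–164, giving a 101 bp product.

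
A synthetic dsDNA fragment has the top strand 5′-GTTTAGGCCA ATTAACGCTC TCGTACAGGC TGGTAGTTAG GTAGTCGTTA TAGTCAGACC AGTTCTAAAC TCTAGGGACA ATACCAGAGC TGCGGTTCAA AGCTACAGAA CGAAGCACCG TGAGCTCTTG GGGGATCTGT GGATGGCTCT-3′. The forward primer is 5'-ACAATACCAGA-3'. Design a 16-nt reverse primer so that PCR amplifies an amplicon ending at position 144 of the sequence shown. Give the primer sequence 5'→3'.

The forward primer binds at positions 78–88; the product's 3' end on the top strand is position 144.
The reverse primer anneals to the top strand over positions 129–144, i.e. to TGGGGGATCTGTGGAT.
Its sequence written 5'→3' is the reverse complement: ATCCACAGATCCCCCA.

5'-ATCCACAGATCCCCCA-3'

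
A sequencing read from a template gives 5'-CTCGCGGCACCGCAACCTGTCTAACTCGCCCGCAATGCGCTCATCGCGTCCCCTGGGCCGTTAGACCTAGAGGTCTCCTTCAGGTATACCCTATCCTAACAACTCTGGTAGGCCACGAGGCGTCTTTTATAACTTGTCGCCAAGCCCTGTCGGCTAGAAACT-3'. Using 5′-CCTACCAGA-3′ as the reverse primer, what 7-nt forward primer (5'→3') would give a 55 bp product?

The reverse primer's reverse complement TCTGGTAGG matches the template at positions 104–112, so the product ends at position 112.
A 55 bp product then starts at position 112 − 55 + 1 = 58.
The forward primer is identical to the top strand there: CCGTTAG.

5'-CCGTTAG-3'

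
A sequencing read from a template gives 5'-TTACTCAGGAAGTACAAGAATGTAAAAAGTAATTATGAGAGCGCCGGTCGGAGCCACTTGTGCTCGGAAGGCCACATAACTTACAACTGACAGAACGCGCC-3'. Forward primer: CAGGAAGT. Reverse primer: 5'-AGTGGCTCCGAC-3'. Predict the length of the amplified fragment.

Forward primer CAGGAAGT is found on the top strand at positions 6–13.
The reverse primer's reverse complement is GTCGGAGCCACT, which matches the template at positions 47–58.
Amplicon spans positions 6–58: 53 bp.

53 bp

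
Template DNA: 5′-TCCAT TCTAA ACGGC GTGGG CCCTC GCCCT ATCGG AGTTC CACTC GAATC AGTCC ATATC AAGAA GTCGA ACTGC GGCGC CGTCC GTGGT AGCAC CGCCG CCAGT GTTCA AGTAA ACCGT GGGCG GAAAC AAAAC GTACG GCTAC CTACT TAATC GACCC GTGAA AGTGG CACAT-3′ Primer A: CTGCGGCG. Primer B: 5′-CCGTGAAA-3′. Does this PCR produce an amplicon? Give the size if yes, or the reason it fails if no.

Primer A (CTGCGGCG) matches the top strand at positions 72–79 (3' end points downstream).
Primer B (CCGTGAAA) also matches the top strand directly, at positions 159–166 — its reverse complement TTTCACGG is not present.
Both primers anneal to the bottom strand with 3' ends pointing the same way, so neither can prime synthesis back toward the other.

No product — both primers anneal to the same strand and extend in the same direction.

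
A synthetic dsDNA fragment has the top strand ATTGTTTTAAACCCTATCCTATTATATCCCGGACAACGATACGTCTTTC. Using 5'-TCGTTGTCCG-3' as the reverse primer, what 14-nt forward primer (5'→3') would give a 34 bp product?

5'-TTTAAACCCTATCC-3'

The reverse primer's reverse complement CGGACAACGA matches the template at positions 30–39, so the product ends at position 39.
A 34 bp product then starts at position 39 − 34 + 1 = 6.
The forward primer is identical to the top strand there: TTTAAACCCTATCC.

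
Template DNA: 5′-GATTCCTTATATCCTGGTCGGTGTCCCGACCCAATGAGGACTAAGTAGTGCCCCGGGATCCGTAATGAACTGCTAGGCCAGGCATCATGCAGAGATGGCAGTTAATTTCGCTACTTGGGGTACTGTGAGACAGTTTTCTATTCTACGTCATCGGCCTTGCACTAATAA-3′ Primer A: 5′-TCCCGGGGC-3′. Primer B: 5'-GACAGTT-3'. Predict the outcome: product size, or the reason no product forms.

No product — the primers' 3' ends point away from each other.

Primer A (TCCCGGGGC) has reverse complement GCCCCGGGA, which matches the top strand at positions 50–58; primer A anneals to the top strand there with its 3' end pointing upstream toward position 50.
Primer B (GACAGTT) matches the top strand directly at positions 129–135; it anneals to the bottom strand with its 3' end pointing downstream toward position 135.
The 3' ends diverge (primer A extends toward position 1, primer B toward position 168), so the primers never converge on a shared product.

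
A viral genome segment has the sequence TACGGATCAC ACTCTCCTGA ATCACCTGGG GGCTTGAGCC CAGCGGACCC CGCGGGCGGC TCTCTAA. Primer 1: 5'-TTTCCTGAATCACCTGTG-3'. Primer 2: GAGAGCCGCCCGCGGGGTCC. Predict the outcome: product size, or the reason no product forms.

Primer 1 (TTTCCTGAATCACCTGTG) does not match the top strand, and its reverse complement CACAGGTGATTCAGGAAA does not match either.
With no annealing site for primer 1, no amplification occurs.

No product — primer 1 has no binding site in the template.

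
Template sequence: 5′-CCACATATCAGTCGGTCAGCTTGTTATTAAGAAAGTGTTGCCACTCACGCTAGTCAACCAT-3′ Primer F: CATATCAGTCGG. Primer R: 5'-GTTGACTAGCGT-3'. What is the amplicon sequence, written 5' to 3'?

5'-CATATCAGTCGGTCAGCTTGTTATTAAGAAAGTGTTGCCACTCACGCTAGTCAAC-3'

Forward primer CATATCAGTCGG is found on the top strand at positions 4–15.
Reverse complement of the reverse primer: ACGCTAGTCAAC. This occurs on the top strand at positions 47–58.
The product is the template from position 4 through 58 (55 bp).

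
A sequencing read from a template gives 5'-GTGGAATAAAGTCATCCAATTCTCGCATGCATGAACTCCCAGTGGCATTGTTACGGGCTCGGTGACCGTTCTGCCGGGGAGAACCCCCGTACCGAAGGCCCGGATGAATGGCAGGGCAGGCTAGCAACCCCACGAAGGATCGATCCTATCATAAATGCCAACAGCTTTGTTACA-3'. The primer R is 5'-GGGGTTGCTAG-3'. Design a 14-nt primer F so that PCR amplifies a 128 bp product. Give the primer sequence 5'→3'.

The reverse primer's reverse complement CTAGCAACCCC matches the template at positions 121–131, so the product ends at position 131.
A 128 bp product then starts at position 131 − 128 + 1 = 4.
The forward primer is identical to the top strand there: GAATAAAGTCATCC.

5'-GAATAAAGTCATCC-3'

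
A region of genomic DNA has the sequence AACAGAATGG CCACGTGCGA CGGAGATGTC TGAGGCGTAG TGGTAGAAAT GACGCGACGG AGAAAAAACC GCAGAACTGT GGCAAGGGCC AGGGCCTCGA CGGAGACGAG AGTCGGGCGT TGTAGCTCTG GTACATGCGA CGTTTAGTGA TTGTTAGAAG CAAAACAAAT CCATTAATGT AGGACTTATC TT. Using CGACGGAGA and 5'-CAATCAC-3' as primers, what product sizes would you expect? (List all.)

The forward primer CGACGGAGA matches the top strand at positions 18–26, 55–63, 98–106.
The reverse primer's reverse complement is GTGATTG, matching at positions 147–153.
Each forward site pairs with the reverse site to give a product ending at position 153: sizes 136, 99, 56 bp.

136 bp, 99 bp, 56 bp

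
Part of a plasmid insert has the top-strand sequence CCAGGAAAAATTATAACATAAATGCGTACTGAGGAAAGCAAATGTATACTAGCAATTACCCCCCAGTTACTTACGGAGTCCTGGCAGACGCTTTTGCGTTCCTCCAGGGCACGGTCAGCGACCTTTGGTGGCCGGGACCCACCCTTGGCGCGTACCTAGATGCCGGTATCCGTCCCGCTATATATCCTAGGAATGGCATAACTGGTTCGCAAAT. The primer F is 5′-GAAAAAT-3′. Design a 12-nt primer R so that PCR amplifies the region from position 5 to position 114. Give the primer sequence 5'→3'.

The product's 3' end on the top strand is position 114.
The reverse primer anneals to the top strand over positions 103–114, i.e. to TCCAGGGCACGG.
Its sequence written 5'→3' is the reverse complement: CCGTGCCCTGGA.

5'-CCGTGCCCTGGA-3'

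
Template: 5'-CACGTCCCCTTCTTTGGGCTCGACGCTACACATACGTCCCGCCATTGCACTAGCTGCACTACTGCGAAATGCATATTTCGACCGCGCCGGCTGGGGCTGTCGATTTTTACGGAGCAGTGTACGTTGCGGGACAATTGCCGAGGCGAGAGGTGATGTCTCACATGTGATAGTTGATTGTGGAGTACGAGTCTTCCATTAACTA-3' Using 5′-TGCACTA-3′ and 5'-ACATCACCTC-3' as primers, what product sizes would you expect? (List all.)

The forward primer TGCACTA matches the top strand at positions 46–52, 55–61.
The reverse primer's reverse complement is GAGGTGATGT, matching at positions 147–156.
Each forward site pairs with the reverse site to give a product ending at position 156: sizes 111, 102 bp.

111 bp, 102 bp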